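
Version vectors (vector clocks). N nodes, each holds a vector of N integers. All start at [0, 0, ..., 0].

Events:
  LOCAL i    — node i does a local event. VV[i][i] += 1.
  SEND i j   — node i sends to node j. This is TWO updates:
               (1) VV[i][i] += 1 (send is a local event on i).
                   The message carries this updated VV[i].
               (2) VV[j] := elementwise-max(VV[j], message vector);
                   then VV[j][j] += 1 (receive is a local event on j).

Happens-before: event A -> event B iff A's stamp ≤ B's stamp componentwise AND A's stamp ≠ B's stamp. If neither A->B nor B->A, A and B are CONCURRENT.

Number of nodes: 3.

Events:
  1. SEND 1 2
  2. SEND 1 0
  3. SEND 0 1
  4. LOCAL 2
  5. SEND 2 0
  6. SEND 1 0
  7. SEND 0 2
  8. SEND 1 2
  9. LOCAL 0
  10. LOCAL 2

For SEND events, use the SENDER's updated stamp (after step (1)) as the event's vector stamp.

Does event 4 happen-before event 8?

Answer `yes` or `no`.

Initial: VV[0]=[0, 0, 0]
Initial: VV[1]=[0, 0, 0]
Initial: VV[2]=[0, 0, 0]
Event 1: SEND 1->2: VV[1][1]++ -> VV[1]=[0, 1, 0], msg_vec=[0, 1, 0]; VV[2]=max(VV[2],msg_vec) then VV[2][2]++ -> VV[2]=[0, 1, 1]
Event 2: SEND 1->0: VV[1][1]++ -> VV[1]=[0, 2, 0], msg_vec=[0, 2, 0]; VV[0]=max(VV[0],msg_vec) then VV[0][0]++ -> VV[0]=[1, 2, 0]
Event 3: SEND 0->1: VV[0][0]++ -> VV[0]=[2, 2, 0], msg_vec=[2, 2, 0]; VV[1]=max(VV[1],msg_vec) then VV[1][1]++ -> VV[1]=[2, 3, 0]
Event 4: LOCAL 2: VV[2][2]++ -> VV[2]=[0, 1, 2]
Event 5: SEND 2->0: VV[2][2]++ -> VV[2]=[0, 1, 3], msg_vec=[0, 1, 3]; VV[0]=max(VV[0],msg_vec) then VV[0][0]++ -> VV[0]=[3, 2, 3]
Event 6: SEND 1->0: VV[1][1]++ -> VV[1]=[2, 4, 0], msg_vec=[2, 4, 0]; VV[0]=max(VV[0],msg_vec) then VV[0][0]++ -> VV[0]=[4, 4, 3]
Event 7: SEND 0->2: VV[0][0]++ -> VV[0]=[5, 4, 3], msg_vec=[5, 4, 3]; VV[2]=max(VV[2],msg_vec) then VV[2][2]++ -> VV[2]=[5, 4, 4]
Event 8: SEND 1->2: VV[1][1]++ -> VV[1]=[2, 5, 0], msg_vec=[2, 5, 0]; VV[2]=max(VV[2],msg_vec) then VV[2][2]++ -> VV[2]=[5, 5, 5]
Event 9: LOCAL 0: VV[0][0]++ -> VV[0]=[6, 4, 3]
Event 10: LOCAL 2: VV[2][2]++ -> VV[2]=[5, 5, 6]
Event 4 stamp: [0, 1, 2]
Event 8 stamp: [2, 5, 0]
[0, 1, 2] <= [2, 5, 0]? False. Equal? False. Happens-before: False

Answer: no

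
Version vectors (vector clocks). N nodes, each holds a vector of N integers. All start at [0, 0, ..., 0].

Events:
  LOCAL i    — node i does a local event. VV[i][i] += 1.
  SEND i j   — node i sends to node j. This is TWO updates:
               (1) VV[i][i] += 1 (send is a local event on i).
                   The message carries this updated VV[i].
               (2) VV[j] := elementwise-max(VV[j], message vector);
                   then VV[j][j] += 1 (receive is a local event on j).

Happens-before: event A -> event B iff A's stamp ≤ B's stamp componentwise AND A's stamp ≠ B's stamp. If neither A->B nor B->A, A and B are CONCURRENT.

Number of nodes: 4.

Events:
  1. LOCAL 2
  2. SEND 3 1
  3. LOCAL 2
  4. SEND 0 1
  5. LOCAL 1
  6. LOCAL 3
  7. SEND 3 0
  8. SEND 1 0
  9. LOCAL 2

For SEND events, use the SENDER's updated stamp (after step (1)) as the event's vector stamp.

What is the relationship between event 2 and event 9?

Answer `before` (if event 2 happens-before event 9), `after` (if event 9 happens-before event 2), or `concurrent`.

Initial: VV[0]=[0, 0, 0, 0]
Initial: VV[1]=[0, 0, 0, 0]
Initial: VV[2]=[0, 0, 0, 0]
Initial: VV[3]=[0, 0, 0, 0]
Event 1: LOCAL 2: VV[2][2]++ -> VV[2]=[0, 0, 1, 0]
Event 2: SEND 3->1: VV[3][3]++ -> VV[3]=[0, 0, 0, 1], msg_vec=[0, 0, 0, 1]; VV[1]=max(VV[1],msg_vec) then VV[1][1]++ -> VV[1]=[0, 1, 0, 1]
Event 3: LOCAL 2: VV[2][2]++ -> VV[2]=[0, 0, 2, 0]
Event 4: SEND 0->1: VV[0][0]++ -> VV[0]=[1, 0, 0, 0], msg_vec=[1, 0, 0, 0]; VV[1]=max(VV[1],msg_vec) then VV[1][1]++ -> VV[1]=[1, 2, 0, 1]
Event 5: LOCAL 1: VV[1][1]++ -> VV[1]=[1, 3, 0, 1]
Event 6: LOCAL 3: VV[3][3]++ -> VV[3]=[0, 0, 0, 2]
Event 7: SEND 3->0: VV[3][3]++ -> VV[3]=[0, 0, 0, 3], msg_vec=[0, 0, 0, 3]; VV[0]=max(VV[0],msg_vec) then VV[0][0]++ -> VV[0]=[2, 0, 0, 3]
Event 8: SEND 1->0: VV[1][1]++ -> VV[1]=[1, 4, 0, 1], msg_vec=[1, 4, 0, 1]; VV[0]=max(VV[0],msg_vec) then VV[0][0]++ -> VV[0]=[3, 4, 0, 3]
Event 9: LOCAL 2: VV[2][2]++ -> VV[2]=[0, 0, 3, 0]
Event 2 stamp: [0, 0, 0, 1]
Event 9 stamp: [0, 0, 3, 0]
[0, 0, 0, 1] <= [0, 0, 3, 0]? False
[0, 0, 3, 0] <= [0, 0, 0, 1]? False
Relation: concurrent

Answer: concurrent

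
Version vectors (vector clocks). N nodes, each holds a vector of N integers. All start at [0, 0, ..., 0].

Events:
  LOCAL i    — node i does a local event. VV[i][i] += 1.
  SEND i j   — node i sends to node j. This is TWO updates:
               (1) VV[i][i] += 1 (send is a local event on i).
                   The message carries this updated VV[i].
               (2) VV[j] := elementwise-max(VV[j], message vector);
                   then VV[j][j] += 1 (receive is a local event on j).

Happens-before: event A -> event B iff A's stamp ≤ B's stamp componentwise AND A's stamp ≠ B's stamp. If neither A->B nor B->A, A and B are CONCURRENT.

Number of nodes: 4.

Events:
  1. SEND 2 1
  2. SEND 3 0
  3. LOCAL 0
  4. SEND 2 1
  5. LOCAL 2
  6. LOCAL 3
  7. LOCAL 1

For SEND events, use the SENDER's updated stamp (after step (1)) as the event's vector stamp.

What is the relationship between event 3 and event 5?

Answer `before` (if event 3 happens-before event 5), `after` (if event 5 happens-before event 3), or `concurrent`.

Initial: VV[0]=[0, 0, 0, 0]
Initial: VV[1]=[0, 0, 0, 0]
Initial: VV[2]=[0, 0, 0, 0]
Initial: VV[3]=[0, 0, 0, 0]
Event 1: SEND 2->1: VV[2][2]++ -> VV[2]=[0, 0, 1, 0], msg_vec=[0, 0, 1, 0]; VV[1]=max(VV[1],msg_vec) then VV[1][1]++ -> VV[1]=[0, 1, 1, 0]
Event 2: SEND 3->0: VV[3][3]++ -> VV[3]=[0, 0, 0, 1], msg_vec=[0, 0, 0, 1]; VV[0]=max(VV[0],msg_vec) then VV[0][0]++ -> VV[0]=[1, 0, 0, 1]
Event 3: LOCAL 0: VV[0][0]++ -> VV[0]=[2, 0, 0, 1]
Event 4: SEND 2->1: VV[2][2]++ -> VV[2]=[0, 0, 2, 0], msg_vec=[0, 0, 2, 0]; VV[1]=max(VV[1],msg_vec) then VV[1][1]++ -> VV[1]=[0, 2, 2, 0]
Event 5: LOCAL 2: VV[2][2]++ -> VV[2]=[0, 0, 3, 0]
Event 6: LOCAL 3: VV[3][3]++ -> VV[3]=[0, 0, 0, 2]
Event 7: LOCAL 1: VV[1][1]++ -> VV[1]=[0, 3, 2, 0]
Event 3 stamp: [2, 0, 0, 1]
Event 5 stamp: [0, 0, 3, 0]
[2, 0, 0, 1] <= [0, 0, 3, 0]? False
[0, 0, 3, 0] <= [2, 0, 0, 1]? False
Relation: concurrent

Answer: concurrent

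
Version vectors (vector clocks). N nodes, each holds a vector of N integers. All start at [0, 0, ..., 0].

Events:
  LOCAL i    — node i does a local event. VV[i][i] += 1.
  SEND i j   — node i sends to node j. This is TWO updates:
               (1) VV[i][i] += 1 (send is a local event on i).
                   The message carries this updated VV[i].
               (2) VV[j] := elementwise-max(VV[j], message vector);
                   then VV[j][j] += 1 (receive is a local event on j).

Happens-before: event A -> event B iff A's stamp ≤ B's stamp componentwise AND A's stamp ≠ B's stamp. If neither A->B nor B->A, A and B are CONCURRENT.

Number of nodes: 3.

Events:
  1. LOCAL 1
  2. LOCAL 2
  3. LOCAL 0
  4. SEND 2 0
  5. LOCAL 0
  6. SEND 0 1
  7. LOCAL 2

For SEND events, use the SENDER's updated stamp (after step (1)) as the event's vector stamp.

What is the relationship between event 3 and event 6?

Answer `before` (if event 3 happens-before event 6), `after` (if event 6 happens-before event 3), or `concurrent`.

Initial: VV[0]=[0, 0, 0]
Initial: VV[1]=[0, 0, 0]
Initial: VV[2]=[0, 0, 0]
Event 1: LOCAL 1: VV[1][1]++ -> VV[1]=[0, 1, 0]
Event 2: LOCAL 2: VV[2][2]++ -> VV[2]=[0, 0, 1]
Event 3: LOCAL 0: VV[0][0]++ -> VV[0]=[1, 0, 0]
Event 4: SEND 2->0: VV[2][2]++ -> VV[2]=[0, 0, 2], msg_vec=[0, 0, 2]; VV[0]=max(VV[0],msg_vec) then VV[0][0]++ -> VV[0]=[2, 0, 2]
Event 5: LOCAL 0: VV[0][0]++ -> VV[0]=[3, 0, 2]
Event 6: SEND 0->1: VV[0][0]++ -> VV[0]=[4, 0, 2], msg_vec=[4, 0, 2]; VV[1]=max(VV[1],msg_vec) then VV[1][1]++ -> VV[1]=[4, 2, 2]
Event 7: LOCAL 2: VV[2][2]++ -> VV[2]=[0, 0, 3]
Event 3 stamp: [1, 0, 0]
Event 6 stamp: [4, 0, 2]
[1, 0, 0] <= [4, 0, 2]? True
[4, 0, 2] <= [1, 0, 0]? False
Relation: before

Answer: before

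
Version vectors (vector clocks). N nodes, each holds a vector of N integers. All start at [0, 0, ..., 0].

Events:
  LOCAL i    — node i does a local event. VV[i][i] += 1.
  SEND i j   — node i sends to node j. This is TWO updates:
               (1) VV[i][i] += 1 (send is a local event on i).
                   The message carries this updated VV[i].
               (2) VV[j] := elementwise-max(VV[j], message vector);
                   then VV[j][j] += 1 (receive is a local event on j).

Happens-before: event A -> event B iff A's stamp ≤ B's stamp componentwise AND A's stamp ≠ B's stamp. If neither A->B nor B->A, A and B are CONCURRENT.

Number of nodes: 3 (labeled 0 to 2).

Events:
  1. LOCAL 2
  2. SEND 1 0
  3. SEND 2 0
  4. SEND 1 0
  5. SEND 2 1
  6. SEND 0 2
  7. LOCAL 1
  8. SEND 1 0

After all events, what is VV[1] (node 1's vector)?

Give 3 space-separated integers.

Initial: VV[0]=[0, 0, 0]
Initial: VV[1]=[0, 0, 0]
Initial: VV[2]=[0, 0, 0]
Event 1: LOCAL 2: VV[2][2]++ -> VV[2]=[0, 0, 1]
Event 2: SEND 1->0: VV[1][1]++ -> VV[1]=[0, 1, 0], msg_vec=[0, 1, 0]; VV[0]=max(VV[0],msg_vec) then VV[0][0]++ -> VV[0]=[1, 1, 0]
Event 3: SEND 2->0: VV[2][2]++ -> VV[2]=[0, 0, 2], msg_vec=[0, 0, 2]; VV[0]=max(VV[0],msg_vec) then VV[0][0]++ -> VV[0]=[2, 1, 2]
Event 4: SEND 1->0: VV[1][1]++ -> VV[1]=[0, 2, 0], msg_vec=[0, 2, 0]; VV[0]=max(VV[0],msg_vec) then VV[0][0]++ -> VV[0]=[3, 2, 2]
Event 5: SEND 2->1: VV[2][2]++ -> VV[2]=[0, 0, 3], msg_vec=[0, 0, 3]; VV[1]=max(VV[1],msg_vec) then VV[1][1]++ -> VV[1]=[0, 3, 3]
Event 6: SEND 0->2: VV[0][0]++ -> VV[0]=[4, 2, 2], msg_vec=[4, 2, 2]; VV[2]=max(VV[2],msg_vec) then VV[2][2]++ -> VV[2]=[4, 2, 4]
Event 7: LOCAL 1: VV[1][1]++ -> VV[1]=[0, 4, 3]
Event 8: SEND 1->0: VV[1][1]++ -> VV[1]=[0, 5, 3], msg_vec=[0, 5, 3]; VV[0]=max(VV[0],msg_vec) then VV[0][0]++ -> VV[0]=[5, 5, 3]
Final vectors: VV[0]=[5, 5, 3]; VV[1]=[0, 5, 3]; VV[2]=[4, 2, 4]

Answer: 0 5 3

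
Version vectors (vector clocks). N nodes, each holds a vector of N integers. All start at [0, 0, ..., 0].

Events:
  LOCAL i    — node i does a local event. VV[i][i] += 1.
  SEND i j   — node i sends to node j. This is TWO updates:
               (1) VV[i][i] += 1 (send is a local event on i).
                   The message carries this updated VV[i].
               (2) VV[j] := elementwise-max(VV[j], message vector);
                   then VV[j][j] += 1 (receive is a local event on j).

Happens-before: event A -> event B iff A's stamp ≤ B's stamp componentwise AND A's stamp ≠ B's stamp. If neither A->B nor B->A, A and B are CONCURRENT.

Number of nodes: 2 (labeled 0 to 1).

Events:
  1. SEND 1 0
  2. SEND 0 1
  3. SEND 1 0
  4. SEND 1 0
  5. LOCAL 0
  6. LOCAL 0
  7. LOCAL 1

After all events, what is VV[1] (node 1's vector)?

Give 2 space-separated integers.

Answer: 2 5

Derivation:
Initial: VV[0]=[0, 0]
Initial: VV[1]=[0, 0]
Event 1: SEND 1->0: VV[1][1]++ -> VV[1]=[0, 1], msg_vec=[0, 1]; VV[0]=max(VV[0],msg_vec) then VV[0][0]++ -> VV[0]=[1, 1]
Event 2: SEND 0->1: VV[0][0]++ -> VV[0]=[2, 1], msg_vec=[2, 1]; VV[1]=max(VV[1],msg_vec) then VV[1][1]++ -> VV[1]=[2, 2]
Event 3: SEND 1->0: VV[1][1]++ -> VV[1]=[2, 3], msg_vec=[2, 3]; VV[0]=max(VV[0],msg_vec) then VV[0][0]++ -> VV[0]=[3, 3]
Event 4: SEND 1->0: VV[1][1]++ -> VV[1]=[2, 4], msg_vec=[2, 4]; VV[0]=max(VV[0],msg_vec) then VV[0][0]++ -> VV[0]=[4, 4]
Event 5: LOCAL 0: VV[0][0]++ -> VV[0]=[5, 4]
Event 6: LOCAL 0: VV[0][0]++ -> VV[0]=[6, 4]
Event 7: LOCAL 1: VV[1][1]++ -> VV[1]=[2, 5]
Final vectors: VV[0]=[6, 4]; VV[1]=[2, 5]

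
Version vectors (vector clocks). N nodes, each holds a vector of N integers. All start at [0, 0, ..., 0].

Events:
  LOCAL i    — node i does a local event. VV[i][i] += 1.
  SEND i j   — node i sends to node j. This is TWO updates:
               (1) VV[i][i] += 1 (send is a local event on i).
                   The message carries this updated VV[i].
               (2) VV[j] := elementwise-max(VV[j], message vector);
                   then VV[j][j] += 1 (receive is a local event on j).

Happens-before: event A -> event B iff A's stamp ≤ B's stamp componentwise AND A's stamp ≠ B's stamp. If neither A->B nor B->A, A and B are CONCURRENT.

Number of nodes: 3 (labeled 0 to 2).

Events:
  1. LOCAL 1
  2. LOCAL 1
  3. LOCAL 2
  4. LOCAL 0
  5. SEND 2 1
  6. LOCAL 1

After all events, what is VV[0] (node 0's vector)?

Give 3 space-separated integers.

Answer: 1 0 0

Derivation:
Initial: VV[0]=[0, 0, 0]
Initial: VV[1]=[0, 0, 0]
Initial: VV[2]=[0, 0, 0]
Event 1: LOCAL 1: VV[1][1]++ -> VV[1]=[0, 1, 0]
Event 2: LOCAL 1: VV[1][1]++ -> VV[1]=[0, 2, 0]
Event 3: LOCAL 2: VV[2][2]++ -> VV[2]=[0, 0, 1]
Event 4: LOCAL 0: VV[0][0]++ -> VV[0]=[1, 0, 0]
Event 5: SEND 2->1: VV[2][2]++ -> VV[2]=[0, 0, 2], msg_vec=[0, 0, 2]; VV[1]=max(VV[1],msg_vec) then VV[1][1]++ -> VV[1]=[0, 3, 2]
Event 6: LOCAL 1: VV[1][1]++ -> VV[1]=[0, 4, 2]
Final vectors: VV[0]=[1, 0, 0]; VV[1]=[0, 4, 2]; VV[2]=[0, 0, 2]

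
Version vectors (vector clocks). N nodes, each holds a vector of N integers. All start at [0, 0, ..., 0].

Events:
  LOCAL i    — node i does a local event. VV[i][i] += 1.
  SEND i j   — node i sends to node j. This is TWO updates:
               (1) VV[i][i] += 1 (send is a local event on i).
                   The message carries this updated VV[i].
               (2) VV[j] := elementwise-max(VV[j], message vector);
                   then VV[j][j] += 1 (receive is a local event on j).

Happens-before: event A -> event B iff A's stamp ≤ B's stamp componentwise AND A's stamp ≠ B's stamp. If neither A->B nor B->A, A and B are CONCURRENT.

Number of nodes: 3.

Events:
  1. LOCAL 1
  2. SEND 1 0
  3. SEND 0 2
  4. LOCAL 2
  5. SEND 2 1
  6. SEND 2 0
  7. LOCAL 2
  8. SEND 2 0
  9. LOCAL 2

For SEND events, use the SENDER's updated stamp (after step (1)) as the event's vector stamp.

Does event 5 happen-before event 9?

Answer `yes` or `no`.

Initial: VV[0]=[0, 0, 0]
Initial: VV[1]=[0, 0, 0]
Initial: VV[2]=[0, 0, 0]
Event 1: LOCAL 1: VV[1][1]++ -> VV[1]=[0, 1, 0]
Event 2: SEND 1->0: VV[1][1]++ -> VV[1]=[0, 2, 0], msg_vec=[0, 2, 0]; VV[0]=max(VV[0],msg_vec) then VV[0][0]++ -> VV[0]=[1, 2, 0]
Event 3: SEND 0->2: VV[0][0]++ -> VV[0]=[2, 2, 0], msg_vec=[2, 2, 0]; VV[2]=max(VV[2],msg_vec) then VV[2][2]++ -> VV[2]=[2, 2, 1]
Event 4: LOCAL 2: VV[2][2]++ -> VV[2]=[2, 2, 2]
Event 5: SEND 2->1: VV[2][2]++ -> VV[2]=[2, 2, 3], msg_vec=[2, 2, 3]; VV[1]=max(VV[1],msg_vec) then VV[1][1]++ -> VV[1]=[2, 3, 3]
Event 6: SEND 2->0: VV[2][2]++ -> VV[2]=[2, 2, 4], msg_vec=[2, 2, 4]; VV[0]=max(VV[0],msg_vec) then VV[0][0]++ -> VV[0]=[3, 2, 4]
Event 7: LOCAL 2: VV[2][2]++ -> VV[2]=[2, 2, 5]
Event 8: SEND 2->0: VV[2][2]++ -> VV[2]=[2, 2, 6], msg_vec=[2, 2, 6]; VV[0]=max(VV[0],msg_vec) then VV[0][0]++ -> VV[0]=[4, 2, 6]
Event 9: LOCAL 2: VV[2][2]++ -> VV[2]=[2, 2, 7]
Event 5 stamp: [2, 2, 3]
Event 9 stamp: [2, 2, 7]
[2, 2, 3] <= [2, 2, 7]? True. Equal? False. Happens-before: True

Answer: yes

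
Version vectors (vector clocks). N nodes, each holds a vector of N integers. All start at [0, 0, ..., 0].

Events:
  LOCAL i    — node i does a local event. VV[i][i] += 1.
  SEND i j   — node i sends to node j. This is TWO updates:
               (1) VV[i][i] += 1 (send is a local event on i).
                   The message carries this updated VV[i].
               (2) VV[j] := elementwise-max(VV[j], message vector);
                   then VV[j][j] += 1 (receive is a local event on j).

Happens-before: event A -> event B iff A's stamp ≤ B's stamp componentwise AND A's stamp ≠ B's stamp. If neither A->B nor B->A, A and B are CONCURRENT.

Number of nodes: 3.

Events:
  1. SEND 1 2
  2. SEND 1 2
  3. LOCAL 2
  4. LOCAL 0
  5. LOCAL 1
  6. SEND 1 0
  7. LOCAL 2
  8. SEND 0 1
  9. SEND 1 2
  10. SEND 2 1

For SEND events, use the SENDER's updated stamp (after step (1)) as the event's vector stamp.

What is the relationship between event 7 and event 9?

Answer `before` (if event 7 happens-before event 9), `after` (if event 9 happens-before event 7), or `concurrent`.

Initial: VV[0]=[0, 0, 0]
Initial: VV[1]=[0, 0, 0]
Initial: VV[2]=[0, 0, 0]
Event 1: SEND 1->2: VV[1][1]++ -> VV[1]=[0, 1, 0], msg_vec=[0, 1, 0]; VV[2]=max(VV[2],msg_vec) then VV[2][2]++ -> VV[2]=[0, 1, 1]
Event 2: SEND 1->2: VV[1][1]++ -> VV[1]=[0, 2, 0], msg_vec=[0, 2, 0]; VV[2]=max(VV[2],msg_vec) then VV[2][2]++ -> VV[2]=[0, 2, 2]
Event 3: LOCAL 2: VV[2][2]++ -> VV[2]=[0, 2, 3]
Event 4: LOCAL 0: VV[0][0]++ -> VV[0]=[1, 0, 0]
Event 5: LOCAL 1: VV[1][1]++ -> VV[1]=[0, 3, 0]
Event 6: SEND 1->0: VV[1][1]++ -> VV[1]=[0, 4, 0], msg_vec=[0, 4, 0]; VV[0]=max(VV[0],msg_vec) then VV[0][0]++ -> VV[0]=[2, 4, 0]
Event 7: LOCAL 2: VV[2][2]++ -> VV[2]=[0, 2, 4]
Event 8: SEND 0->1: VV[0][0]++ -> VV[0]=[3, 4, 0], msg_vec=[3, 4, 0]; VV[1]=max(VV[1],msg_vec) then VV[1][1]++ -> VV[1]=[3, 5, 0]
Event 9: SEND 1->2: VV[1][1]++ -> VV[1]=[3, 6, 0], msg_vec=[3, 6, 0]; VV[2]=max(VV[2],msg_vec) then VV[2][2]++ -> VV[2]=[3, 6, 5]
Event 10: SEND 2->1: VV[2][2]++ -> VV[2]=[3, 6, 6], msg_vec=[3, 6, 6]; VV[1]=max(VV[1],msg_vec) then VV[1][1]++ -> VV[1]=[3, 7, 6]
Event 7 stamp: [0, 2, 4]
Event 9 stamp: [3, 6, 0]
[0, 2, 4] <= [3, 6, 0]? False
[3, 6, 0] <= [0, 2, 4]? False
Relation: concurrent

Answer: concurrent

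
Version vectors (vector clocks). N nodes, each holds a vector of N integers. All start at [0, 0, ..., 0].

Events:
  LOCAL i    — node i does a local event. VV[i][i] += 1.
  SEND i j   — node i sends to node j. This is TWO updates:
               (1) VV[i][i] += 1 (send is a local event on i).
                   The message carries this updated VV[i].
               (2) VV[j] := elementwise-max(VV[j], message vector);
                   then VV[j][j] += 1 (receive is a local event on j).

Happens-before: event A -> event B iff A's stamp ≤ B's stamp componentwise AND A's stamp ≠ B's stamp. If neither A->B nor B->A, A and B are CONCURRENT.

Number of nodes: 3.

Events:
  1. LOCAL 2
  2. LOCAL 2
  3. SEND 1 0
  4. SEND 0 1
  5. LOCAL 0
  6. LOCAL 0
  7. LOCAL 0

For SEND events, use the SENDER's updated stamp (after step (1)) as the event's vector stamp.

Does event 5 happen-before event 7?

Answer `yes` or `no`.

Initial: VV[0]=[0, 0, 0]
Initial: VV[1]=[0, 0, 0]
Initial: VV[2]=[0, 0, 0]
Event 1: LOCAL 2: VV[2][2]++ -> VV[2]=[0, 0, 1]
Event 2: LOCAL 2: VV[2][2]++ -> VV[2]=[0, 0, 2]
Event 3: SEND 1->0: VV[1][1]++ -> VV[1]=[0, 1, 0], msg_vec=[0, 1, 0]; VV[0]=max(VV[0],msg_vec) then VV[0][0]++ -> VV[0]=[1, 1, 0]
Event 4: SEND 0->1: VV[0][0]++ -> VV[0]=[2, 1, 0], msg_vec=[2, 1, 0]; VV[1]=max(VV[1],msg_vec) then VV[1][1]++ -> VV[1]=[2, 2, 0]
Event 5: LOCAL 0: VV[0][0]++ -> VV[0]=[3, 1, 0]
Event 6: LOCAL 0: VV[0][0]++ -> VV[0]=[4, 1, 0]
Event 7: LOCAL 0: VV[0][0]++ -> VV[0]=[5, 1, 0]
Event 5 stamp: [3, 1, 0]
Event 7 stamp: [5, 1, 0]
[3, 1, 0] <= [5, 1, 0]? True. Equal? False. Happens-before: True

Answer: yes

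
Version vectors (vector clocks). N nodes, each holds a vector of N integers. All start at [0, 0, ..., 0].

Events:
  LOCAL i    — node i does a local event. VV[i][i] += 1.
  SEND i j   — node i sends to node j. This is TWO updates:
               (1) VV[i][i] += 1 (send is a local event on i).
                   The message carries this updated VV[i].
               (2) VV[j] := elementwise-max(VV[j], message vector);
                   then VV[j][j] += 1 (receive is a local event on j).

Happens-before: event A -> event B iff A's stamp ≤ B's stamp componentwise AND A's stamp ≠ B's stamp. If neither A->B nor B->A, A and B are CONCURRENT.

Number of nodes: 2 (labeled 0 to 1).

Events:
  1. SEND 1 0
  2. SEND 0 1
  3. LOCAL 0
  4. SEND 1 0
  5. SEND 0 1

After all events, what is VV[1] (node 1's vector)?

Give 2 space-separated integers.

Initial: VV[0]=[0, 0]
Initial: VV[1]=[0, 0]
Event 1: SEND 1->0: VV[1][1]++ -> VV[1]=[0, 1], msg_vec=[0, 1]; VV[0]=max(VV[0],msg_vec) then VV[0][0]++ -> VV[0]=[1, 1]
Event 2: SEND 0->1: VV[0][0]++ -> VV[0]=[2, 1], msg_vec=[2, 1]; VV[1]=max(VV[1],msg_vec) then VV[1][1]++ -> VV[1]=[2, 2]
Event 3: LOCAL 0: VV[0][0]++ -> VV[0]=[3, 1]
Event 4: SEND 1->0: VV[1][1]++ -> VV[1]=[2, 3], msg_vec=[2, 3]; VV[0]=max(VV[0],msg_vec) then VV[0][0]++ -> VV[0]=[4, 3]
Event 5: SEND 0->1: VV[0][0]++ -> VV[0]=[5, 3], msg_vec=[5, 3]; VV[1]=max(VV[1],msg_vec) then VV[1][1]++ -> VV[1]=[5, 4]
Final vectors: VV[0]=[5, 3]; VV[1]=[5, 4]

Answer: 5 4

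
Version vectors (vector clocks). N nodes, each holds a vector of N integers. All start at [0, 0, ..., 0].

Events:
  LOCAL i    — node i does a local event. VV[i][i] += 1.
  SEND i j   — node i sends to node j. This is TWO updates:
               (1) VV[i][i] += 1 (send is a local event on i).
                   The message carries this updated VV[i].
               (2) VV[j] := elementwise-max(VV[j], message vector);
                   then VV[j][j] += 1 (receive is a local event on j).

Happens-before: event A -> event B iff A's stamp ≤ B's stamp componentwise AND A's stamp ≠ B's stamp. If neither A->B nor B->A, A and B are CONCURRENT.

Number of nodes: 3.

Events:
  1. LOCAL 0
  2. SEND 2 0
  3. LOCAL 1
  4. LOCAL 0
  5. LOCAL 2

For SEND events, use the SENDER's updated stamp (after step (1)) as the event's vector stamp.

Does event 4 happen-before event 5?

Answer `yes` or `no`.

Answer: no

Derivation:
Initial: VV[0]=[0, 0, 0]
Initial: VV[1]=[0, 0, 0]
Initial: VV[2]=[0, 0, 0]
Event 1: LOCAL 0: VV[0][0]++ -> VV[0]=[1, 0, 0]
Event 2: SEND 2->0: VV[2][2]++ -> VV[2]=[0, 0, 1], msg_vec=[0, 0, 1]; VV[0]=max(VV[0],msg_vec) then VV[0][0]++ -> VV[0]=[2, 0, 1]
Event 3: LOCAL 1: VV[1][1]++ -> VV[1]=[0, 1, 0]
Event 4: LOCAL 0: VV[0][0]++ -> VV[0]=[3, 0, 1]
Event 5: LOCAL 2: VV[2][2]++ -> VV[2]=[0, 0, 2]
Event 4 stamp: [3, 0, 1]
Event 5 stamp: [0, 0, 2]
[3, 0, 1] <= [0, 0, 2]? False. Equal? False. Happens-before: False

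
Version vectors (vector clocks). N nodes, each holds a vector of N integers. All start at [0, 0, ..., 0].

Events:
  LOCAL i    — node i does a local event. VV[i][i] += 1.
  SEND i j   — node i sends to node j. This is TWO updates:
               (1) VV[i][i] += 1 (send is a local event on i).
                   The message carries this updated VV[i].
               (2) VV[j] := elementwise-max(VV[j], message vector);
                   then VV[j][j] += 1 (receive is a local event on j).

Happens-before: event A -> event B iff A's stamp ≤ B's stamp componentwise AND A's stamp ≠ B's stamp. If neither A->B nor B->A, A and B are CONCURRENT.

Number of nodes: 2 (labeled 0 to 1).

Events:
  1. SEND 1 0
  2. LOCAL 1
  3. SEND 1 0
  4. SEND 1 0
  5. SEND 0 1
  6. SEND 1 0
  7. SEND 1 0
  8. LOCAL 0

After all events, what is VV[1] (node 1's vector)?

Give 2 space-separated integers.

Initial: VV[0]=[0, 0]
Initial: VV[1]=[0, 0]
Event 1: SEND 1->0: VV[1][1]++ -> VV[1]=[0, 1], msg_vec=[0, 1]; VV[0]=max(VV[0],msg_vec) then VV[0][0]++ -> VV[0]=[1, 1]
Event 2: LOCAL 1: VV[1][1]++ -> VV[1]=[0, 2]
Event 3: SEND 1->0: VV[1][1]++ -> VV[1]=[0, 3], msg_vec=[0, 3]; VV[0]=max(VV[0],msg_vec) then VV[0][0]++ -> VV[0]=[2, 3]
Event 4: SEND 1->0: VV[1][1]++ -> VV[1]=[0, 4], msg_vec=[0, 4]; VV[0]=max(VV[0],msg_vec) then VV[0][0]++ -> VV[0]=[3, 4]
Event 5: SEND 0->1: VV[0][0]++ -> VV[0]=[4, 4], msg_vec=[4, 4]; VV[1]=max(VV[1],msg_vec) then VV[1][1]++ -> VV[1]=[4, 5]
Event 6: SEND 1->0: VV[1][1]++ -> VV[1]=[4, 6], msg_vec=[4, 6]; VV[0]=max(VV[0],msg_vec) then VV[0][0]++ -> VV[0]=[5, 6]
Event 7: SEND 1->0: VV[1][1]++ -> VV[1]=[4, 7], msg_vec=[4, 7]; VV[0]=max(VV[0],msg_vec) then VV[0][0]++ -> VV[0]=[6, 7]
Event 8: LOCAL 0: VV[0][0]++ -> VV[0]=[7, 7]
Final vectors: VV[0]=[7, 7]; VV[1]=[4, 7]

Answer: 4 7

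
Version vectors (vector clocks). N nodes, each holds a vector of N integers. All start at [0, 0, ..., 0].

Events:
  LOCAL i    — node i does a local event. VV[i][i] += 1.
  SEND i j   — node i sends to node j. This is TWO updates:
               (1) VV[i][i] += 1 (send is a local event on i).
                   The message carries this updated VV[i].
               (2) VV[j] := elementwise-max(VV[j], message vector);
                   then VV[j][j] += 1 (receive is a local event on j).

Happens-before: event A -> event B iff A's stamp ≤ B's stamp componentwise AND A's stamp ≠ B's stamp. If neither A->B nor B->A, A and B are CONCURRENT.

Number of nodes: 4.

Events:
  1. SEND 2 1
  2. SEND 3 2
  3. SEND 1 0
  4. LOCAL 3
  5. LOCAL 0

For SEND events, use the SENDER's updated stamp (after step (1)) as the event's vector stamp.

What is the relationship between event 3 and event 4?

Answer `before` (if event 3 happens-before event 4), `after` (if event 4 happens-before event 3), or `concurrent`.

Initial: VV[0]=[0, 0, 0, 0]
Initial: VV[1]=[0, 0, 0, 0]
Initial: VV[2]=[0, 0, 0, 0]
Initial: VV[3]=[0, 0, 0, 0]
Event 1: SEND 2->1: VV[2][2]++ -> VV[2]=[0, 0, 1, 0], msg_vec=[0, 0, 1, 0]; VV[1]=max(VV[1],msg_vec) then VV[1][1]++ -> VV[1]=[0, 1, 1, 0]
Event 2: SEND 3->2: VV[3][3]++ -> VV[3]=[0, 0, 0, 1], msg_vec=[0, 0, 0, 1]; VV[2]=max(VV[2],msg_vec) then VV[2][2]++ -> VV[2]=[0, 0, 2, 1]
Event 3: SEND 1->0: VV[1][1]++ -> VV[1]=[0, 2, 1, 0], msg_vec=[0, 2, 1, 0]; VV[0]=max(VV[0],msg_vec) then VV[0][0]++ -> VV[0]=[1, 2, 1, 0]
Event 4: LOCAL 3: VV[3][3]++ -> VV[3]=[0, 0, 0, 2]
Event 5: LOCAL 0: VV[0][0]++ -> VV[0]=[2, 2, 1, 0]
Event 3 stamp: [0, 2, 1, 0]
Event 4 stamp: [0, 0, 0, 2]
[0, 2, 1, 0] <= [0, 0, 0, 2]? False
[0, 0, 0, 2] <= [0, 2, 1, 0]? False
Relation: concurrent

Answer: concurrent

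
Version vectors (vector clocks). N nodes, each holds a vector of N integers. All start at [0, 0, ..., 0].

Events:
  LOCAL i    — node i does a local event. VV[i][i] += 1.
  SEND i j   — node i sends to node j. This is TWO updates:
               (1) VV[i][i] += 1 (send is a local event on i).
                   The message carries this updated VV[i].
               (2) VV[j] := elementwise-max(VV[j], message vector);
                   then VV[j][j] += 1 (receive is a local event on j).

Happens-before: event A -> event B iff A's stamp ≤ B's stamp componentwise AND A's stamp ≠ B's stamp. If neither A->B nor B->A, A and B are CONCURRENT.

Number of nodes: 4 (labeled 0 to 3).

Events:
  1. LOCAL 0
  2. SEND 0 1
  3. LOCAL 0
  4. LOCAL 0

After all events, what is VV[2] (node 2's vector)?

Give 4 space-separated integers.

Initial: VV[0]=[0, 0, 0, 0]
Initial: VV[1]=[0, 0, 0, 0]
Initial: VV[2]=[0, 0, 0, 0]
Initial: VV[3]=[0, 0, 0, 0]
Event 1: LOCAL 0: VV[0][0]++ -> VV[0]=[1, 0, 0, 0]
Event 2: SEND 0->1: VV[0][0]++ -> VV[0]=[2, 0, 0, 0], msg_vec=[2, 0, 0, 0]; VV[1]=max(VV[1],msg_vec) then VV[1][1]++ -> VV[1]=[2, 1, 0, 0]
Event 3: LOCAL 0: VV[0][0]++ -> VV[0]=[3, 0, 0, 0]
Event 4: LOCAL 0: VV[0][0]++ -> VV[0]=[4, 0, 0, 0]
Final vectors: VV[0]=[4, 0, 0, 0]; VV[1]=[2, 1, 0, 0]; VV[2]=[0, 0, 0, 0]; VV[3]=[0, 0, 0, 0]

Answer: 0 0 0 0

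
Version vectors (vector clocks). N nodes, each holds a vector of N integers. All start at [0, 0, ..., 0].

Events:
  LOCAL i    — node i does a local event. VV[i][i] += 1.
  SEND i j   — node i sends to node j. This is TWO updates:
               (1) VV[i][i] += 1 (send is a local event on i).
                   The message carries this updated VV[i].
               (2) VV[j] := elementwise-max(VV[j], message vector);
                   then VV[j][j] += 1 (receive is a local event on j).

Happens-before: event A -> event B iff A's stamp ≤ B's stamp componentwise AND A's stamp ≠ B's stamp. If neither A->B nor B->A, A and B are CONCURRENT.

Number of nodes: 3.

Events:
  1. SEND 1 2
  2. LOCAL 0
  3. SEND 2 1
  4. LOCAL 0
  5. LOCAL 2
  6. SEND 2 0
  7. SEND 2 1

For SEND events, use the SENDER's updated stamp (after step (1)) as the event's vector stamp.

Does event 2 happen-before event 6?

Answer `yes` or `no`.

Answer: no

Derivation:
Initial: VV[0]=[0, 0, 0]
Initial: VV[1]=[0, 0, 0]
Initial: VV[2]=[0, 0, 0]
Event 1: SEND 1->2: VV[1][1]++ -> VV[1]=[0, 1, 0], msg_vec=[0, 1, 0]; VV[2]=max(VV[2],msg_vec) then VV[2][2]++ -> VV[2]=[0, 1, 1]
Event 2: LOCAL 0: VV[0][0]++ -> VV[0]=[1, 0, 0]
Event 3: SEND 2->1: VV[2][2]++ -> VV[2]=[0, 1, 2], msg_vec=[0, 1, 2]; VV[1]=max(VV[1],msg_vec) then VV[1][1]++ -> VV[1]=[0, 2, 2]
Event 4: LOCAL 0: VV[0][0]++ -> VV[0]=[2, 0, 0]
Event 5: LOCAL 2: VV[2][2]++ -> VV[2]=[0, 1, 3]
Event 6: SEND 2->0: VV[2][2]++ -> VV[2]=[0, 1, 4], msg_vec=[0, 1, 4]; VV[0]=max(VV[0],msg_vec) then VV[0][0]++ -> VV[0]=[3, 1, 4]
Event 7: SEND 2->1: VV[2][2]++ -> VV[2]=[0, 1, 5], msg_vec=[0, 1, 5]; VV[1]=max(VV[1],msg_vec) then VV[1][1]++ -> VV[1]=[0, 3, 5]
Event 2 stamp: [1, 0, 0]
Event 6 stamp: [0, 1, 4]
[1, 0, 0] <= [0, 1, 4]? False. Equal? False. Happens-before: False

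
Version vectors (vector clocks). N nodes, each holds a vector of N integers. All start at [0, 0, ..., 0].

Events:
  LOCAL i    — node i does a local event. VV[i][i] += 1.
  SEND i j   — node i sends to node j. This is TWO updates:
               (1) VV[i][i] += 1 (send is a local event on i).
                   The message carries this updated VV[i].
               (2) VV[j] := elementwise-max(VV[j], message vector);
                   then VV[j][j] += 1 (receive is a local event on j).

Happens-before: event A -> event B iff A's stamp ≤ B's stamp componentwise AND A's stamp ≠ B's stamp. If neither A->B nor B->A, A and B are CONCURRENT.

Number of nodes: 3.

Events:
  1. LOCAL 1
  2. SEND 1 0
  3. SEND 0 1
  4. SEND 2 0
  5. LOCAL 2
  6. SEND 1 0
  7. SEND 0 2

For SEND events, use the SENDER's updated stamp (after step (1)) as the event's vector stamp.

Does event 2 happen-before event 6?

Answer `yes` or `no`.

Initial: VV[0]=[0, 0, 0]
Initial: VV[1]=[0, 0, 0]
Initial: VV[2]=[0, 0, 0]
Event 1: LOCAL 1: VV[1][1]++ -> VV[1]=[0, 1, 0]
Event 2: SEND 1->0: VV[1][1]++ -> VV[1]=[0, 2, 0], msg_vec=[0, 2, 0]; VV[0]=max(VV[0],msg_vec) then VV[0][0]++ -> VV[0]=[1, 2, 0]
Event 3: SEND 0->1: VV[0][0]++ -> VV[0]=[2, 2, 0], msg_vec=[2, 2, 0]; VV[1]=max(VV[1],msg_vec) then VV[1][1]++ -> VV[1]=[2, 3, 0]
Event 4: SEND 2->0: VV[2][2]++ -> VV[2]=[0, 0, 1], msg_vec=[0, 0, 1]; VV[0]=max(VV[0],msg_vec) then VV[0][0]++ -> VV[0]=[3, 2, 1]
Event 5: LOCAL 2: VV[2][2]++ -> VV[2]=[0, 0, 2]
Event 6: SEND 1->0: VV[1][1]++ -> VV[1]=[2, 4, 0], msg_vec=[2, 4, 0]; VV[0]=max(VV[0],msg_vec) then VV[0][0]++ -> VV[0]=[4, 4, 1]
Event 7: SEND 0->2: VV[0][0]++ -> VV[0]=[5, 4, 1], msg_vec=[5, 4, 1]; VV[2]=max(VV[2],msg_vec) then VV[2][2]++ -> VV[2]=[5, 4, 3]
Event 2 stamp: [0, 2, 0]
Event 6 stamp: [2, 4, 0]
[0, 2, 0] <= [2, 4, 0]? True. Equal? False. Happens-before: True

Answer: yes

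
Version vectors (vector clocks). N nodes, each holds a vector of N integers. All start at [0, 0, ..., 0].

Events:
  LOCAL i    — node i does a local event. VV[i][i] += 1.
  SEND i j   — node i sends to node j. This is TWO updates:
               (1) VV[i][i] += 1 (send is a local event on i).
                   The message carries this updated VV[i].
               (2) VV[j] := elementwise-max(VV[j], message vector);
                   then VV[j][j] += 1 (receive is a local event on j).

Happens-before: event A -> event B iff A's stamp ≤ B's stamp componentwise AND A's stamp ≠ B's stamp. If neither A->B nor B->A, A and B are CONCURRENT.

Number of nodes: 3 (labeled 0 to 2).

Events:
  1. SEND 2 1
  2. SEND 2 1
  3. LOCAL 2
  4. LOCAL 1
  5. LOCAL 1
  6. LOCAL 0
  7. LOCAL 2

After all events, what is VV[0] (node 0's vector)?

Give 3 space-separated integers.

Answer: 1 0 0

Derivation:
Initial: VV[0]=[0, 0, 0]
Initial: VV[1]=[0, 0, 0]
Initial: VV[2]=[0, 0, 0]
Event 1: SEND 2->1: VV[2][2]++ -> VV[2]=[0, 0, 1], msg_vec=[0, 0, 1]; VV[1]=max(VV[1],msg_vec) then VV[1][1]++ -> VV[1]=[0, 1, 1]
Event 2: SEND 2->1: VV[2][2]++ -> VV[2]=[0, 0, 2], msg_vec=[0, 0, 2]; VV[1]=max(VV[1],msg_vec) then VV[1][1]++ -> VV[1]=[0, 2, 2]
Event 3: LOCAL 2: VV[2][2]++ -> VV[2]=[0, 0, 3]
Event 4: LOCAL 1: VV[1][1]++ -> VV[1]=[0, 3, 2]
Event 5: LOCAL 1: VV[1][1]++ -> VV[1]=[0, 4, 2]
Event 6: LOCAL 0: VV[0][0]++ -> VV[0]=[1, 0, 0]
Event 7: LOCAL 2: VV[2][2]++ -> VV[2]=[0, 0, 4]
Final vectors: VV[0]=[1, 0, 0]; VV[1]=[0, 4, 2]; VV[2]=[0, 0, 4]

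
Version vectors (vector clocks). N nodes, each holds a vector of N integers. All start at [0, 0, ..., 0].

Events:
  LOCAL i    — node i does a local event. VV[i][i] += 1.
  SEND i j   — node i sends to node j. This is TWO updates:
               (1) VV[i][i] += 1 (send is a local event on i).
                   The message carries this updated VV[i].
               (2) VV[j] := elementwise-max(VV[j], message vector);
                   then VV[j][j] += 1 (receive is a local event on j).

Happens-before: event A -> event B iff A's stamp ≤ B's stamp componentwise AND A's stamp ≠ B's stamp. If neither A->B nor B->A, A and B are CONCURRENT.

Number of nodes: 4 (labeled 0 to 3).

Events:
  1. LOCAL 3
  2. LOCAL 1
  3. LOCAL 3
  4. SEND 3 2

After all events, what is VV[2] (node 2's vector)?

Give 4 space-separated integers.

Initial: VV[0]=[0, 0, 0, 0]
Initial: VV[1]=[0, 0, 0, 0]
Initial: VV[2]=[0, 0, 0, 0]
Initial: VV[3]=[0, 0, 0, 0]
Event 1: LOCAL 3: VV[3][3]++ -> VV[3]=[0, 0, 0, 1]
Event 2: LOCAL 1: VV[1][1]++ -> VV[1]=[0, 1, 0, 0]
Event 3: LOCAL 3: VV[3][3]++ -> VV[3]=[0, 0, 0, 2]
Event 4: SEND 3->2: VV[3][3]++ -> VV[3]=[0, 0, 0, 3], msg_vec=[0, 0, 0, 3]; VV[2]=max(VV[2],msg_vec) then VV[2][2]++ -> VV[2]=[0, 0, 1, 3]
Final vectors: VV[0]=[0, 0, 0, 0]; VV[1]=[0, 1, 0, 0]; VV[2]=[0, 0, 1, 3]; VV[3]=[0, 0, 0, 3]

Answer: 0 0 1 3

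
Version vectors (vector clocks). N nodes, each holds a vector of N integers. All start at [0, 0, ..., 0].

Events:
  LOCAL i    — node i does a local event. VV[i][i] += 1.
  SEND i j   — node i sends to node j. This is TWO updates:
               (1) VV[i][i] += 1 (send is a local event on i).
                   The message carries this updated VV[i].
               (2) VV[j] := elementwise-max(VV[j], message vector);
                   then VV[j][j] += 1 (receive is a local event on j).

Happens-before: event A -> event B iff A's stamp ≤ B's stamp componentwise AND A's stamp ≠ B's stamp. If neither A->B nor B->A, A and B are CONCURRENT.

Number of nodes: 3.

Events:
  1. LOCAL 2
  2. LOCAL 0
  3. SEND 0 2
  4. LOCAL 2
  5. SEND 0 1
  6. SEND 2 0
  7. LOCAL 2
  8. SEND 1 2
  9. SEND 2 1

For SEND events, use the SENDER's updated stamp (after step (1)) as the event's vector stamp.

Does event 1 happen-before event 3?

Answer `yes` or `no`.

Answer: no

Derivation:
Initial: VV[0]=[0, 0, 0]
Initial: VV[1]=[0, 0, 0]
Initial: VV[2]=[0, 0, 0]
Event 1: LOCAL 2: VV[2][2]++ -> VV[2]=[0, 0, 1]
Event 2: LOCAL 0: VV[0][0]++ -> VV[0]=[1, 0, 0]
Event 3: SEND 0->2: VV[0][0]++ -> VV[0]=[2, 0, 0], msg_vec=[2, 0, 0]; VV[2]=max(VV[2],msg_vec) then VV[2][2]++ -> VV[2]=[2, 0, 2]
Event 4: LOCAL 2: VV[2][2]++ -> VV[2]=[2, 0, 3]
Event 5: SEND 0->1: VV[0][0]++ -> VV[0]=[3, 0, 0], msg_vec=[3, 0, 0]; VV[1]=max(VV[1],msg_vec) then VV[1][1]++ -> VV[1]=[3, 1, 0]
Event 6: SEND 2->0: VV[2][2]++ -> VV[2]=[2, 0, 4], msg_vec=[2, 0, 4]; VV[0]=max(VV[0],msg_vec) then VV[0][0]++ -> VV[0]=[4, 0, 4]
Event 7: LOCAL 2: VV[2][2]++ -> VV[2]=[2, 0, 5]
Event 8: SEND 1->2: VV[1][1]++ -> VV[1]=[3, 2, 0], msg_vec=[3, 2, 0]; VV[2]=max(VV[2],msg_vec) then VV[2][2]++ -> VV[2]=[3, 2, 6]
Event 9: SEND 2->1: VV[2][2]++ -> VV[2]=[3, 2, 7], msg_vec=[3, 2, 7]; VV[1]=max(VV[1],msg_vec) then VV[1][1]++ -> VV[1]=[3, 3, 7]
Event 1 stamp: [0, 0, 1]
Event 3 stamp: [2, 0, 0]
[0, 0, 1] <= [2, 0, 0]? False. Equal? False. Happens-before: False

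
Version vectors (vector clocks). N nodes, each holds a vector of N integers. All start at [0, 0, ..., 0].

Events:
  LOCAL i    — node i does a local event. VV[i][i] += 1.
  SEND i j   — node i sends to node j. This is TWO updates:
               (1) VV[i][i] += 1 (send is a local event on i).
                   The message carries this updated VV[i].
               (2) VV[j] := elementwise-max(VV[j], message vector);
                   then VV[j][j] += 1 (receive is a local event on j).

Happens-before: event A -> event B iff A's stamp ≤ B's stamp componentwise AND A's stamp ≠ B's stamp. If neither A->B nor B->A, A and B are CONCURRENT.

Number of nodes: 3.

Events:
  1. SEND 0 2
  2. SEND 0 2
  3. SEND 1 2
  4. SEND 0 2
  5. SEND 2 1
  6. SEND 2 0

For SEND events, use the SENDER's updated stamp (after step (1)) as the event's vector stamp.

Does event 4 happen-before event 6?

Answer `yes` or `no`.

Initial: VV[0]=[0, 0, 0]
Initial: VV[1]=[0, 0, 0]
Initial: VV[2]=[0, 0, 0]
Event 1: SEND 0->2: VV[0][0]++ -> VV[0]=[1, 0, 0], msg_vec=[1, 0, 0]; VV[2]=max(VV[2],msg_vec) then VV[2][2]++ -> VV[2]=[1, 0, 1]
Event 2: SEND 0->2: VV[0][0]++ -> VV[0]=[2, 0, 0], msg_vec=[2, 0, 0]; VV[2]=max(VV[2],msg_vec) then VV[2][2]++ -> VV[2]=[2, 0, 2]
Event 3: SEND 1->2: VV[1][1]++ -> VV[1]=[0, 1, 0], msg_vec=[0, 1, 0]; VV[2]=max(VV[2],msg_vec) then VV[2][2]++ -> VV[2]=[2, 1, 3]
Event 4: SEND 0->2: VV[0][0]++ -> VV[0]=[3, 0, 0], msg_vec=[3, 0, 0]; VV[2]=max(VV[2],msg_vec) then VV[2][2]++ -> VV[2]=[3, 1, 4]
Event 5: SEND 2->1: VV[2][2]++ -> VV[2]=[3, 1, 5], msg_vec=[3, 1, 5]; VV[1]=max(VV[1],msg_vec) then VV[1][1]++ -> VV[1]=[3, 2, 5]
Event 6: SEND 2->0: VV[2][2]++ -> VV[2]=[3, 1, 6], msg_vec=[3, 1, 6]; VV[0]=max(VV[0],msg_vec) then VV[0][0]++ -> VV[0]=[4, 1, 6]
Event 4 stamp: [3, 0, 0]
Event 6 stamp: [3, 1, 6]
[3, 0, 0] <= [3, 1, 6]? True. Equal? False. Happens-before: True

Answer: yes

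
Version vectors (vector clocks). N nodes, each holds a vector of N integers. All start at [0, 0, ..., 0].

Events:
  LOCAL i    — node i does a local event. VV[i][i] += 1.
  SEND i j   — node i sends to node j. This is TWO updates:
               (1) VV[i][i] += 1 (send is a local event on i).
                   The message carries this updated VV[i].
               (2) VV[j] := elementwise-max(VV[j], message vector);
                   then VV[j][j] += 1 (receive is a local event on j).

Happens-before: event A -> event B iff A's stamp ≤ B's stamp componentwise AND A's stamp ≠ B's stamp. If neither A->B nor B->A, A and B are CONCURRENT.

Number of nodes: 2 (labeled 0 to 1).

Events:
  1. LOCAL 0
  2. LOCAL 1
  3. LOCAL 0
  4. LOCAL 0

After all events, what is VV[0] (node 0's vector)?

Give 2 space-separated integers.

Initial: VV[0]=[0, 0]
Initial: VV[1]=[0, 0]
Event 1: LOCAL 0: VV[0][0]++ -> VV[0]=[1, 0]
Event 2: LOCAL 1: VV[1][1]++ -> VV[1]=[0, 1]
Event 3: LOCAL 0: VV[0][0]++ -> VV[0]=[2, 0]
Event 4: LOCAL 0: VV[0][0]++ -> VV[0]=[3, 0]
Final vectors: VV[0]=[3, 0]; VV[1]=[0, 1]

Answer: 3 0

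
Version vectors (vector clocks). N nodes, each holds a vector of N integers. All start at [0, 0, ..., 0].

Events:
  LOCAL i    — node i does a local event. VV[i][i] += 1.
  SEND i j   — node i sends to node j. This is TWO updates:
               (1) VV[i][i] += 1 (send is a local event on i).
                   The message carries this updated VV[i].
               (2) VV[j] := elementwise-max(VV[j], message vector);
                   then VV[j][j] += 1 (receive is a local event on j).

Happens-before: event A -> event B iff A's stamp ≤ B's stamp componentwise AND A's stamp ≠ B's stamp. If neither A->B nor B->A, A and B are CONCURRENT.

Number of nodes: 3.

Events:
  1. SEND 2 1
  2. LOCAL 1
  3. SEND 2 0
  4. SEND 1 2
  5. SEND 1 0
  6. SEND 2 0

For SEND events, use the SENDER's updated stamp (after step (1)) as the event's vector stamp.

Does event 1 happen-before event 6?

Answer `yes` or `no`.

Initial: VV[0]=[0, 0, 0]
Initial: VV[1]=[0, 0, 0]
Initial: VV[2]=[0, 0, 0]
Event 1: SEND 2->1: VV[2][2]++ -> VV[2]=[0, 0, 1], msg_vec=[0, 0, 1]; VV[1]=max(VV[1],msg_vec) then VV[1][1]++ -> VV[1]=[0, 1, 1]
Event 2: LOCAL 1: VV[1][1]++ -> VV[1]=[0, 2, 1]
Event 3: SEND 2->0: VV[2][2]++ -> VV[2]=[0, 0, 2], msg_vec=[0, 0, 2]; VV[0]=max(VV[0],msg_vec) then VV[0][0]++ -> VV[0]=[1, 0, 2]
Event 4: SEND 1->2: VV[1][1]++ -> VV[1]=[0, 3, 1], msg_vec=[0, 3, 1]; VV[2]=max(VV[2],msg_vec) then VV[2][2]++ -> VV[2]=[0, 3, 3]
Event 5: SEND 1->0: VV[1][1]++ -> VV[1]=[0, 4, 1], msg_vec=[0, 4, 1]; VV[0]=max(VV[0],msg_vec) then VV[0][0]++ -> VV[0]=[2, 4, 2]
Event 6: SEND 2->0: VV[2][2]++ -> VV[2]=[0, 3, 4], msg_vec=[0, 3, 4]; VV[0]=max(VV[0],msg_vec) then VV[0][0]++ -> VV[0]=[3, 4, 4]
Event 1 stamp: [0, 0, 1]
Event 6 stamp: [0, 3, 4]
[0, 0, 1] <= [0, 3, 4]? True. Equal? False. Happens-before: True

Answer: yes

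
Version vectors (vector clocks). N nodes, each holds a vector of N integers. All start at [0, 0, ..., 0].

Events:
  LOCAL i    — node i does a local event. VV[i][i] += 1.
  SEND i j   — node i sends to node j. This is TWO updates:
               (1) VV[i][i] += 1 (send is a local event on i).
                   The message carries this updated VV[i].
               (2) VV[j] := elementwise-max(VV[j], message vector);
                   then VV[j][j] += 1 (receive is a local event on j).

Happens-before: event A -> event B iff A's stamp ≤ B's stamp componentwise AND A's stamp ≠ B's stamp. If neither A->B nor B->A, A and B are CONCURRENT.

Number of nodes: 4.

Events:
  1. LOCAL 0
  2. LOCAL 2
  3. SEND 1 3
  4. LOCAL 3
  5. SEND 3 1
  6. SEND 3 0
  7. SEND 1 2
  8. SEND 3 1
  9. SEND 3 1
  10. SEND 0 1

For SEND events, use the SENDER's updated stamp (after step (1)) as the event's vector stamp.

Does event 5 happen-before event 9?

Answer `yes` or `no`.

Answer: yes

Derivation:
Initial: VV[0]=[0, 0, 0, 0]
Initial: VV[1]=[0, 0, 0, 0]
Initial: VV[2]=[0, 0, 0, 0]
Initial: VV[3]=[0, 0, 0, 0]
Event 1: LOCAL 0: VV[0][0]++ -> VV[0]=[1, 0, 0, 0]
Event 2: LOCAL 2: VV[2][2]++ -> VV[2]=[0, 0, 1, 0]
Event 3: SEND 1->3: VV[1][1]++ -> VV[1]=[0, 1, 0, 0], msg_vec=[0, 1, 0, 0]; VV[3]=max(VV[3],msg_vec) then VV[3][3]++ -> VV[3]=[0, 1, 0, 1]
Event 4: LOCAL 3: VV[3][3]++ -> VV[3]=[0, 1, 0, 2]
Event 5: SEND 3->1: VV[3][3]++ -> VV[3]=[0, 1, 0, 3], msg_vec=[0, 1, 0, 3]; VV[1]=max(VV[1],msg_vec) then VV[1][1]++ -> VV[1]=[0, 2, 0, 3]
Event 6: SEND 3->0: VV[3][3]++ -> VV[3]=[0, 1, 0, 4], msg_vec=[0, 1, 0, 4]; VV[0]=max(VV[0],msg_vec) then VV[0][0]++ -> VV[0]=[2, 1, 0, 4]
Event 7: SEND 1->2: VV[1][1]++ -> VV[1]=[0, 3, 0, 3], msg_vec=[0, 3, 0, 3]; VV[2]=max(VV[2],msg_vec) then VV[2][2]++ -> VV[2]=[0, 3, 2, 3]
Event 8: SEND 3->1: VV[3][3]++ -> VV[3]=[0, 1, 0, 5], msg_vec=[0, 1, 0, 5]; VV[1]=max(VV[1],msg_vec) then VV[1][1]++ -> VV[1]=[0, 4, 0, 5]
Event 9: SEND 3->1: VV[3][3]++ -> VV[3]=[0, 1, 0, 6], msg_vec=[0, 1, 0, 6]; VV[1]=max(VV[1],msg_vec) then VV[1][1]++ -> VV[1]=[0, 5, 0, 6]
Event 10: SEND 0->1: VV[0][0]++ -> VV[0]=[3, 1, 0, 4], msg_vec=[3, 1, 0, 4]; VV[1]=max(VV[1],msg_vec) then VV[1][1]++ -> VV[1]=[3, 6, 0, 6]
Event 5 stamp: [0, 1, 0, 3]
Event 9 stamp: [0, 1, 0, 6]
[0, 1, 0, 3] <= [0, 1, 0, 6]? True. Equal? False. Happens-before: True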